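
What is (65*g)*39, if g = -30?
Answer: -76050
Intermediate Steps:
(65*g)*39 = (65*(-30))*39 = -1950*39 = -76050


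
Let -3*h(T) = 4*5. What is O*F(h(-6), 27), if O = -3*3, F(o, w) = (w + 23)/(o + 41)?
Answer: -1350/103 ≈ -13.107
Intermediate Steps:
h(T) = -20/3 (h(T) = -4*5/3 = -1/3*20 = -20/3)
F(o, w) = (23 + w)/(41 + o)
O = -9
O*F(h(-6), 27) = -9*(23 + 27)/(41 - 20/3) = -9*50/103/3 = -27*50/103 = -9*150/103 = -1350/103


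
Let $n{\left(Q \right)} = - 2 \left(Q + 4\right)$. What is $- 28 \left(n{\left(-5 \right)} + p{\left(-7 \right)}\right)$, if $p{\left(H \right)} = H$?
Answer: $140$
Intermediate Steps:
$n{\left(Q \right)} = -8 - 2 Q$ ($n{\left(Q \right)} = - 2 \left(4 + Q\right) = -8 - 2 Q$)
$- 28 \left(n{\left(-5 \right)} + p{\left(-7 \right)}\right) = - 28 \left(\left(-8 - -10\right) - 7\right) = - 28 \left(\left(-8 + 10\right) - 7\right) = - 28 \left(2 - 7\right) = \left(-28\right) \left(-5\right) = 140$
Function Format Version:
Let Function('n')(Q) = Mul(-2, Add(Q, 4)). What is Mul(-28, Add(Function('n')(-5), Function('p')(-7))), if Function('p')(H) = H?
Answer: 140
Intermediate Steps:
Function('n')(Q) = Add(-8, Mul(-2, Q)) (Function('n')(Q) = Mul(-2, Add(4, Q)) = Add(-8, Mul(-2, Q)))
Mul(-28, Add(Function('n')(-5), Function('p')(-7))) = Mul(-28, Add(Add(-8, Mul(-2, -5)), -7)) = Mul(-28, Add(Add(-8, 10), -7)) = Mul(-28, Add(2, -7)) = Mul(-28, -5) = 140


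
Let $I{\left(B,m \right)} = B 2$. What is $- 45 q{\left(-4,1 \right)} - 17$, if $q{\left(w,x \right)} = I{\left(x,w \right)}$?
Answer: $-107$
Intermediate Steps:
$I{\left(B,m \right)} = 2 B$
$q{\left(w,x \right)} = 2 x$
$- 45 q{\left(-4,1 \right)} - 17 = - 45 \cdot 2 \cdot 1 - 17 = \left(-45\right) 2 - 17 = -90 - 17 = -107$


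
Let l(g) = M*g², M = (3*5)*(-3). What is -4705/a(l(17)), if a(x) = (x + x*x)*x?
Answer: 941/439873369020 ≈ 2.1393e-9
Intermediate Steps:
M = -45 (M = 15*(-3) = -45)
l(g) = -45*g²
a(x) = x*(x + x²) (a(x) = (x + x²)*x = x*(x + x²))
-4705/a(l(17)) = -4705*1/(169130025*(1 - 45*17²)) = -4705*1/(169130025*(1 - 45*289)) = -4705*1/(169130025*(1 - 13005)) = -4705/(169130025*(-13004)) = -4705/(-2199366845100) = -4705*(-1/2199366845100) = 941/439873369020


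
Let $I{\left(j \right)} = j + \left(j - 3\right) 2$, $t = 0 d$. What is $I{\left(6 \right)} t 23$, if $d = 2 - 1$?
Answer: $0$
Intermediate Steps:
$d = 1$ ($d = 2 - 1 = 1$)
$t = 0$ ($t = 0 \cdot 1 = 0$)
$I{\left(j \right)} = -6 + 3 j$ ($I{\left(j \right)} = j + \left(-3 + j\right) 2 = j + \left(-6 + 2 j\right) = -6 + 3 j$)
$I{\left(6 \right)} t 23 = \left(-6 + 3 \cdot 6\right) 0 \cdot 23 = \left(-6 + 18\right) 0 \cdot 23 = 12 \cdot 0 \cdot 23 = 0 \cdot 23 = 0$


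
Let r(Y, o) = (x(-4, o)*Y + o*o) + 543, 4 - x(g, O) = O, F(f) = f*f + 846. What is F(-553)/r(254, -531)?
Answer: 306655/418394 ≈ 0.73293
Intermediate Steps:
F(f) = 846 + f² (F(f) = f² + 846 = 846 + f²)
x(g, O) = 4 - O
r(Y, o) = 543 + o² + Y*(4 - o) (r(Y, o) = ((4 - o)*Y + o*o) + 543 = (Y*(4 - o) + o²) + 543 = (o² + Y*(4 - o)) + 543 = 543 + o² + Y*(4 - o))
F(-553)/r(254, -531) = (846 + (-553)²)/(543 + (-531)² - 1*254*(-4 - 531)) = (846 + 305809)/(543 + 281961 - 1*254*(-535)) = 306655/(543 + 281961 + 135890) = 306655/418394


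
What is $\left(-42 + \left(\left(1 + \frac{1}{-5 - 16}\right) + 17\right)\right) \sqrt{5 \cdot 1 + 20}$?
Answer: $- \frac{2525}{21} \approx -120.24$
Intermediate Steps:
$\left(-42 + \left(\left(1 + \frac{1}{-5 - 16}\right) + 17\right)\right) \sqrt{5 \cdot 1 + 20} = \left(-42 + \left(\left(1 + \frac{1}{-21}\right) + 17\right)\right) \sqrt{5 + 20} = \left(-42 + \left(\left(1 - \frac{1}{21}\right) + 17\right)\right) \sqrt{25} = \left(-42 + \left(\frac{20}{21} + 17\right)\right) 5 = \left(-42 + \frac{377}{21}\right) 5 = \left(- \frac{505}{21}\right) 5 = - \frac{2525}{21}$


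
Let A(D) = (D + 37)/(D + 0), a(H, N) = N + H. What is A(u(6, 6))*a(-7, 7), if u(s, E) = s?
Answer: 0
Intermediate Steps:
a(H, N) = H + N
A(D) = (37 + D)/D
A(u(6, 6))*a(-7, 7) = ((37 + 6)/6)*(-7 + 7) = ((1/6)*43)*0 = (43/6)*0 = 0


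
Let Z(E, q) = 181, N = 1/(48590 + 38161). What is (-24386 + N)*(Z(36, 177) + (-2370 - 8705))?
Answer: 23046364687190/86751 ≈ 2.6566e+8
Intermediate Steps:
N = 1/86751 ≈ 1.1527e-5
(-24386 + N)*(Z(36, 177) + (-2370 - 8705)) = (-24386 + 1/86751)*(181 + (-2370 - 8705)) = -2115509885*(181 - 11075)/86751 = -2115509885/86751*(-10894) = 23046364687190/86751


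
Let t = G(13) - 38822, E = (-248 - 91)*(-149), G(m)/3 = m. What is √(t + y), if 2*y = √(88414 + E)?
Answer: √(-155132 + 10*√5557)/2 ≈ 196.46*I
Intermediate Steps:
G(m) = 3*m
E = 50511 (E = -339*(-149) = 50511)
y = 5*√5557/2 (y = √(88414 + 50511)/2 = √138925/2 = (5*√5557)/2 = 5*√5557/2 ≈ 186.36)
t = -38783 (t = 3*13 - 38822 = 39 - 38822 = -38783)
√(t + y) = √(-38783 + 5*√5557/2)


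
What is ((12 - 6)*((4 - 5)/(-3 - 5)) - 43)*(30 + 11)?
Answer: -6929/4 ≈ -1732.3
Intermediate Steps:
((12 - 6)*((4 - 5)/(-3 - 5)) - 43)*(30 + 11) = (6*(-1/(-8)) - 43)*41 = (6*(-1*(-1/8)) - 43)*41 = (6*(1/8) - 43)*41 = (3/4 - 43)*41 = -169/4*41 = -6929/4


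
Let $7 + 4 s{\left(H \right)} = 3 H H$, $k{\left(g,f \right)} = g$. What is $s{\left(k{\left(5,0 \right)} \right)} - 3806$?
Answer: $-3789$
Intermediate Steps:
$s{\left(H \right)} = - \frac{7}{4} + \frac{3 H^{2}}{4}$ ($s{\left(H \right)} = - \frac{7}{4} + \frac{3 H H}{4} = - \frac{7}{4} + \frac{3 H^{2}}{4}$)
$s{\left(k{\left(5,0 \right)} \right)} - 3806 = \left(- \frac{7}{4} + \frac{3 \cdot 5^{2}}{4}\right) - 3806 = \left(- \frac{7}{4} + \frac{3}{4} \cdot 25\right) - 3806 = \left(- \frac{7}{4} + \frac{75}{4}\right) - 3806 = 17 - 3806 = -3789$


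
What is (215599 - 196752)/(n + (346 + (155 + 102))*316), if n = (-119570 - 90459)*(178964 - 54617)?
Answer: -18847/26116285515 ≈ -7.2166e-7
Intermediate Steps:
n = -26116476063 (n = -210029*124347 = -26116476063)
(215599 - 196752)/(n + (346 + (155 + 102))*316) = (215599 - 196752)/(-26116476063 + (346 + (155 + 102))*316) = 18847/(-26116476063 + (346 + 257)*316) = 18847/(-26116476063 + 603*316) = 18847/(-26116476063 + 190548) = 18847/(-26116285515) = 18847*(-1/26116285515) = -18847/26116285515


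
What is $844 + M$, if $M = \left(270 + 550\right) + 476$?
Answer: $2140$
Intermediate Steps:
$M = 1296$ ($M = 820 + 476 = 1296$)
$844 + M = 844 + 1296 = 2140$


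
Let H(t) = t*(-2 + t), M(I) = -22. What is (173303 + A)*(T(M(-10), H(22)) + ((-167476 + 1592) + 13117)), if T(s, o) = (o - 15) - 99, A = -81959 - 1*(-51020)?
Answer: -21702110524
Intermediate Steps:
A = -30939 (A = -81959 + 51020 = -30939)
T(s, o) = -114 + o (T(s, o) = (-15 + o) - 99 = -114 + o)
(173303 + A)*(T(M(-10), H(22)) + ((-167476 + 1592) + 13117)) = (173303 - 30939)*((-114 + 22*(-2 + 22)) + ((-167476 + 1592) + 13117)) = 142364*((-114 + 22*20) + (-165884 + 13117)) = 142364*((-114 + 440) - 152767) = 142364*(326 - 152767) = 142364*(-152441) = -21702110524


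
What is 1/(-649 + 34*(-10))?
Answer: -1/989 ≈ -0.0010111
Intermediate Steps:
1/(-649 + 34*(-10)) = 1/(-649 - 340) = 1/(-989) = -1/989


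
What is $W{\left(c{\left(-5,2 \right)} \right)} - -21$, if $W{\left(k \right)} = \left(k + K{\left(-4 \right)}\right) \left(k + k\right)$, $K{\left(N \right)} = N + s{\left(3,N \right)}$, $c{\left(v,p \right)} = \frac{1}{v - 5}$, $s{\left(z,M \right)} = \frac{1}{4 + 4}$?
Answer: $\frac{4359}{200} \approx 21.795$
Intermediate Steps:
$s{\left(z,M \right)} = \frac{1}{8}$
$c{\left(v,p \right)} = \frac{1}{-5 + v}$
$K{\left(N \right)} = \frac{1}{8} + N$ ($K{\left(N \right)} = N + \frac{1}{8} = \frac{1}{8} + N$)
$W{\left(k \right)} = 2 k \left(- \frac{31}{8} + k\right)$ ($W{\left(k \right)} = \left(k + \left(\frac{1}{8} - 4\right)\right) \left(k + k\right) = \left(k - \frac{31}{8}\right) 2 k = \left(- \frac{31}{8} + k\right) 2 k = 2 k \left(- \frac{31}{8} + k\right)$)
$W{\left(c{\left(-5,2 \right)} \right)} - -21 = \frac{-31 + \frac{8}{-5 - 5}}{4 \left(-5 - 5\right)} - -21 = \frac{-31 + \frac{8}{-10}}{4 \left(-10\right)} + 21 = \frac{1}{4} \left(- \frac{1}{10}\right) \left(-31 + 8 \left(- \frac{1}{10}\right)\right) + 21 = \frac{1}{4} \left(- \frac{1}{10}\right) \left(-31 - \frac{4}{5}\right) + 21 = \frac{1}{4} \left(- \frac{1}{10}\right) \left(- \frac{159}{5}\right) + 21 = \frac{159}{200} + 21 = \frac{4359}{200}$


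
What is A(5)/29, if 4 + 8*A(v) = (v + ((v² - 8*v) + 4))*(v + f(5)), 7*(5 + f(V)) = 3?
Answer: -23/812 ≈ -0.028325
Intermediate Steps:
f(V) = -32/7 (f(V) = -5 + (⅐)*3 = -5 + 3/7 = -32/7)
A(v) = -½ + (-32/7 + v)*(4 + v² - 7*v)/8 (A(v) = -½ + ((v + ((v² - 8*v) + 4))*(v - 32/7))/8 = -½ + ((v + (4 + v² - 8*v))*(-32/7 + v))/8 = -½ + ((4 + v² - 7*v)*(-32/7 + v))/8 = -½ + ((-32/7 + v)*(4 + v² - 7*v))/8 = -½ + (-32/7 + v)*(4 + v² - 7*v)/8)
A(5)/29 = (-39/14 - 81/56*5² + (⅛)*5³ + (9/2)*5)/29 = (-39/14 - 81/56*25 + (⅛)*125 + 45/2)/29 = (-39/14 - 2025/56 + 125/8 + 45/2)/29 = (1/29)*(-23/28) = -23/812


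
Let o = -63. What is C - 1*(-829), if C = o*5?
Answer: 514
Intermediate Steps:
C = -315 (C = -63*5 = -315)
C - 1*(-829) = -315 - 1*(-829) = -315 + 829 = 514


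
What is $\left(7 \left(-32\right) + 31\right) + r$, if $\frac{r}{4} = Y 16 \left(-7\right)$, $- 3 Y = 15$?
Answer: $2047$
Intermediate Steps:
$Y = -5$ ($Y = \left(- \frac{1}{3}\right) 15 = -5$)
$r = 2240$ ($r = 4 \left(-5\right) 16 \left(-7\right) = 4 \left(\left(-80\right) \left(-7\right)\right) = 4 \cdot 560 = 2240$)
$\left(7 \left(-32\right) + 31\right) + r = \left(7 \left(-32\right) + 31\right) + 2240 = \left(-224 + 31\right) + 2240 = -193 + 2240 = 2047$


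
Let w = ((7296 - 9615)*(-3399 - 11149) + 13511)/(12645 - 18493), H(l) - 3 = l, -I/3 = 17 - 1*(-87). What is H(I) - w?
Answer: 31943291/5848 ≈ 5462.3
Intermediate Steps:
I = -312 (I = -3*(17 - 1*(-87)) = -3*(17 + 87) = -3*104 = -312)
H(l) = 3 + l
w = -33750323/5848 (w = (-2319*(-14548) + 13511)/(-5848) = (33736812 + 13511)*(-1/5848) = 33750323*(-1/5848) = -33750323/5848 ≈ -5771.3)
H(I) - w = (3 - 312) - 1*(-33750323/5848) = -309 + 33750323/5848 = 31943291/5848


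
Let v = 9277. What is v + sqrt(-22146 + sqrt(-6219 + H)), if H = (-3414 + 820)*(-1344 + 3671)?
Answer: 9277 + sqrt(-22146 + I*sqrt(6042457)) ≈ 9285.3 + 149.04*I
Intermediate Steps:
H = -6036238 (H = -2594*2327 = -6036238)
v + sqrt(-22146 + sqrt(-6219 + H)) = 9277 + sqrt(-22146 + sqrt(-6219 - 6036238)) = 9277 + sqrt(-22146 + sqrt(-6042457)) = 9277 + sqrt(-22146 + I*sqrt(6042457))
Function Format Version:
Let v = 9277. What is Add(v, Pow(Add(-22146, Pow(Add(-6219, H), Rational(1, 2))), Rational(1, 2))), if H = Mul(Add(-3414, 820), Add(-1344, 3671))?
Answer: Add(9277, Pow(Add(-22146, Mul(I, Pow(6042457, Rational(1, 2)))), Rational(1, 2))) ≈ Add(9285.3, Mul(149.04, I))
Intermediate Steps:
H = -6036238 (H = Mul(-2594, 2327) = -6036238)
Add(v, Pow(Add(-22146, Pow(Add(-6219, H), Rational(1, 2))), Rational(1, 2))) = Add(9277, Pow(Add(-22146, Pow(Add(-6219, -6036238), Rational(1, 2))), Rational(1, 2))) = Add(9277, Pow(Add(-22146, Pow(-6042457, Rational(1, 2))), Rational(1, 2))) = Add(9277, Pow(Add(-22146, Mul(I, Pow(6042457, Rational(1, 2)))), Rational(1, 2)))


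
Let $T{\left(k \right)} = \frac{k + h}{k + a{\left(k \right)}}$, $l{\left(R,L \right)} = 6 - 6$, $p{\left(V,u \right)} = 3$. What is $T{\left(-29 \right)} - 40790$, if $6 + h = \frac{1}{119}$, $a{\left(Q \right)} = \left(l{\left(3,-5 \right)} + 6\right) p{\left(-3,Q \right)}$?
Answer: $- \frac{53389946}{1309} \approx -40787.0$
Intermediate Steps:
$l{\left(R,L \right)} = 0$ ($l{\left(R,L \right)} = 6 - 6 = 0$)
$a{\left(Q \right)} = 18$ ($a{\left(Q \right)} = \left(0 + 6\right) 3 = 6 \cdot 3 = 18$)
$h = - \frac{713}{119}$ ($h = -6 + \frac{1}{119} = - \frac{713}{119} \approx -5.9916$)
$T{\left(k \right)} = \frac{- \frac{713}{119} + k}{18 + k}$ ($T{\left(k \right)} = \frac{k - \frac{713}{119}}{k + 18} = \frac{- \frac{713}{119} + k}{18 + k}$)
$T{\left(-29 \right)} - 40790 = \frac{- \frac{713}{119} - 29}{18 - 29} - 40790 = \frac{1}{-11} \left(- \frac{4164}{119}\right) - 40790 = \left(- \frac{1}{11}\right) \left(- \frac{4164}{119}\right) - 40790 = \frac{4164}{1309} - 40790 = - \frac{53389946}{1309}$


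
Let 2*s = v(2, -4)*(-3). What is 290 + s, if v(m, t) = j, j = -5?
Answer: 595/2 ≈ 297.50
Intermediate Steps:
v(m, t) = -5
s = 15/2 (s = (-5*(-3))/2 = (1/2)*15 = 15/2 ≈ 7.5000)
290 + s = 290 + 15/2 = 595/2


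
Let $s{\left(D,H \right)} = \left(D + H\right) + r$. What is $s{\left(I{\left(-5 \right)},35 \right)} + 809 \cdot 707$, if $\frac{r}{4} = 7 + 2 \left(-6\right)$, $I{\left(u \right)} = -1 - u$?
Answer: $571982$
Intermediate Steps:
$r = -20$ ($r = 4 \left(7 + 2 \left(-6\right)\right) = 4 \left(7 - 12\right) = 4 \left(-5\right) = -20$)
$s{\left(D,H \right)} = -20 + D + H$ ($s{\left(D,H \right)} = \left(D + H\right) - 20 = -20 + D + H$)
$s{\left(I{\left(-5 \right)},35 \right)} + 809 \cdot 707 = \left(-20 - -4 + 35\right) + 809 \cdot 707 = \left(-20 + \left(-1 + 5\right) + 35\right) + 571963 = \left(-20 + 4 + 35\right) + 571963 = 19 + 571963 = 571982$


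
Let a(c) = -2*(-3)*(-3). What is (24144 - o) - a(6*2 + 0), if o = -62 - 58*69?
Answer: 28226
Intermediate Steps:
a(c) = -18 (a(c) = 6*(-3) = -18)
o = -4064 (o = -62 - 4002 = -4064)
(24144 - o) - a(6*2 + 0) = (24144 - 1*(-4064)) - 1*(-18) = (24144 + 4064) + 18 = 28208 + 18 = 28226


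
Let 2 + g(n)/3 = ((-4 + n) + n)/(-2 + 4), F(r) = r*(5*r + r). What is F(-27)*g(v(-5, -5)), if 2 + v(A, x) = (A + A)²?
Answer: 1233468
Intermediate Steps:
v(A, x) = -2 + 4*A² (v(A, x) = -2 + (A + A)² = -2 + (2*A)² = -2 + 4*A²)
F(r) = 6*r² (F(r) = r*(6*r) = 6*r²)
g(n) = -12 + 3*n (g(n) = -6 + 3*(((-4 + n) + n)/(-2 + 4)) = -6 + 3*((-4 + 2*n)/2) = -6 + 3*((-4 + 2*n)*(½)) = -6 + 3*(-2 + n) = -6 + (-6 + 3*n) = -12 + 3*n)
F(-27)*g(v(-5, -5)) = (6*(-27)²)*(-12 + 3*(-2 + 4*(-5)²)) = (6*729)*(-12 + 3*(-2 + 4*25)) = 4374*(-12 + 3*(-2 + 100)) = 4374*(-12 + 3*98) = 4374*(-12 + 294) = 4374*282 = 1233468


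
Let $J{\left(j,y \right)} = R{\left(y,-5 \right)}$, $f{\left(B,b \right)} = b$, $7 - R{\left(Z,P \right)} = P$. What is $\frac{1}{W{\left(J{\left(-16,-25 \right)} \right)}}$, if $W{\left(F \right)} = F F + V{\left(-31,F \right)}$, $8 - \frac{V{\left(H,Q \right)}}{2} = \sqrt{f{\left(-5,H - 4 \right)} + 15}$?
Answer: $\frac{2}{321} + \frac{i \sqrt{5}}{6420} \approx 0.0062305 + 0.0003483 i$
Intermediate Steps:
$R{\left(Z,P \right)} = 7 - P$
$J{\left(j,y \right)} = 12$ ($J{\left(j,y \right)} = 7 - -5 = 7 + 5 = 12$)
$V{\left(H,Q \right)} = 16 - 2 \sqrt{11 + H}$ ($V{\left(H,Q \right)} = 16 - 2 \sqrt{\left(H - 4\right) + 15} = 16 - 2 \sqrt{\left(-4 + H\right) + 15} = 16 - 2 \sqrt{11 + H}$)
$W{\left(F \right)} = 16 + F^{2} - 4 i \sqrt{5}$ ($W{\left(F \right)} = F F + \left(16 - 2 \sqrt{11 - 31}\right) = F^{2} + \left(16 - 2 \sqrt{-20}\right) = F^{2} + \left(16 - 2 \cdot 2 i \sqrt{5}\right) = F^{2} + \left(16 - 4 i \sqrt{5}\right) = 16 + F^{2} - 4 i \sqrt{5}$)
$\frac{1}{W{\left(J{\left(-16,-25 \right)} \right)}} = \frac{1}{16 + 12^{2} - 4 i \sqrt{5}} = \frac{1}{16 + 144 - 4 i \sqrt{5}} = \frac{1}{160 - 4 i \sqrt{5}}$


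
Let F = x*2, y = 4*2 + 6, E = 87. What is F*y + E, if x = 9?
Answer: 339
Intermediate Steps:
y = 14 (y = 8 + 6 = 14)
F = 18 (F = 9*2 = 18)
F*y + E = 18*14 + 87 = 252 + 87 = 339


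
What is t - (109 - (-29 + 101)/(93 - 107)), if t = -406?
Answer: -3641/7 ≈ -520.14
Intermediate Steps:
t - (109 - (-29 + 101)/(93 - 107)) = -406 - (109 - (-29 + 101)/(93 - 107)) = -406 - (109 - 72/(-14)) = -406 - (109 - 72*(-1)/14) = -406 - (109 - 1*(-36/7)) = -406 - (109 + 36/7) = -406 - 1*799/7 = -406 - 799/7 = -3641/7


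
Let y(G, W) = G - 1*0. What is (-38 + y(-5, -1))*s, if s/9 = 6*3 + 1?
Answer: -7353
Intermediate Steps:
s = 171 (s = 9*(6*3 + 1) = 9*(18 + 1) = 9*19 = 171)
y(G, W) = G (y(G, W) = G + 0 = G)
(-38 + y(-5, -1))*s = (-38 - 5)*171 = -43*171 = -7353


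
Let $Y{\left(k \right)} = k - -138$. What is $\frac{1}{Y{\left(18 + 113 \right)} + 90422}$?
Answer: $\frac{1}{90691} \approx 1.1026 \cdot 10^{-5}$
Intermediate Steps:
$Y{\left(k \right)} = 138 + k$ ($Y{\left(k \right)} = k + 138 = 138 + k$)
$\frac{1}{Y{\left(18 + 113 \right)} + 90422} = \frac{1}{\left(138 + \left(18 + 113\right)\right) + 90422} = \frac{1}{\left(138 + 131\right) + 90422} = \frac{1}{269 + 90422} = \frac{1}{90691}$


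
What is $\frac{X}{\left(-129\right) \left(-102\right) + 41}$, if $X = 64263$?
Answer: $\frac{64263}{13199} \approx 4.8688$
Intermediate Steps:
$\frac{X}{\left(-129\right) \left(-102\right) + 41} = \frac{64263}{\left(-129\right) \left(-102\right) + 41} = \frac{64263}{13158 + 41} = \frac{64263}{13199}$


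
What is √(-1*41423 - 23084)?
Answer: I*√64507 ≈ 253.98*I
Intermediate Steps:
√(-1*41423 - 23084) = √(-41423 - 23084) = √(-64507) = I*√64507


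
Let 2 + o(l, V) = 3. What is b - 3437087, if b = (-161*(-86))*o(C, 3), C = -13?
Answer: -3423241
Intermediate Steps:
o(l, V) = 1 (o(l, V) = -2 + 3 = 1)
b = 13846 (b = -161*(-86)*1 = 13846*1 = 13846)
b - 3437087 = 13846 - 3437087 = -3423241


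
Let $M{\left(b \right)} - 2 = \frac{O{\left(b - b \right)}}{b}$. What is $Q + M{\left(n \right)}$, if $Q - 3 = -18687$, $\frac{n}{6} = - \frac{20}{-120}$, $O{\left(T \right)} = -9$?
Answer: $-18691$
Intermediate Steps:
$n = 1$ ($n = 6 \left(- \frac{20}{-120}\right) = 6 \left(\left(-20\right) \left(- \frac{1}{120}\right)\right) = 6 \cdot \frac{1}{6} = 1$)
$M{\left(b \right)} = 2 - \frac{9}{b}$
$Q = -18684$ ($Q = 3 - 18687 = -18684$)
$Q + M{\left(n \right)} = -18684 + \left(2 - \frac{9}{1}\right) = -18684 + \left(2 - 9\right) = -18684 - 7 = -18691$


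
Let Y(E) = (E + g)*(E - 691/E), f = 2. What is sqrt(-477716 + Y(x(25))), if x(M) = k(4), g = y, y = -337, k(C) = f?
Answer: I*sqrt(1450574)/2 ≈ 602.2*I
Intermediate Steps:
k(C) = 2
g = -337
x(M) = 2
Y(E) = (-337 + E)*(E - 691/E) (Y(E) = (E - 337)*(E - 691/E) = (-337 + E)*(E - 691/E))
sqrt(-477716 + Y(x(25))) = sqrt(-477716 + (-691 + 2**2 - 337*2 + 232867/2)) = sqrt(-477716 + (-691 + 4 - 674 + 232867*(1/2))) = sqrt(-477716 + (-691 + 4 - 674 + 232867/2)) = sqrt(-477716 + 230145/2) = sqrt(-725287/2) = I*sqrt(1450574)/2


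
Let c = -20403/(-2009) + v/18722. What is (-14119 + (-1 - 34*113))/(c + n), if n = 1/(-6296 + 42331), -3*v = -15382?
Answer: -36517635983780490/21204083470127 ≈ -1722.2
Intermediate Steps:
v = 15382/3 (v = -⅓*(-15382) = 15382/3 ≈ 5127.3)
n = 1/36035 ≈ 2.7751e-5
c = 588428668/56418747 (c = -20403/(-2009) + (15382/3)/18722 = -20403*(-1/2009) + (15382/3)*(1/18722) = 20403/2009 + 7691/28083 = 588428668/56418747 ≈ 10.430)
(-14119 + (-1 - 34*113))/(c + n) = (-14119 + (-1 - 34*113))/(588428668/56418747 + 1/36035) = (-14119 + (-1 - 3842))/(21204083470127/2033049548145) = (-14119 - 3843)*(2033049548145/21204083470127) = -17962*2033049548145/21204083470127 = -36517635983780490/21204083470127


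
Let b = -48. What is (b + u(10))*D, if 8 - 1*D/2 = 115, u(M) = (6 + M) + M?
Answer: 4708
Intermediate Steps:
u(M) = 6 + 2*M
D = -214 (D = 16 - 2*115 = 16 - 230 = -214)
(b + u(10))*D = (-48 + (6 + 2*10))*(-214) = (-48 + (6 + 20))*(-214) = (-48 + 26)*(-214) = -22*(-214) = 4708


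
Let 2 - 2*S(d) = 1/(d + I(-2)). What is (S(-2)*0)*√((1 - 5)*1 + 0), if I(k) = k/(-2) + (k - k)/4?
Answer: 0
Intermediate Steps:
I(k) = -k/2 (I(k) = k*(-½) + 0*(¼) = -k/2 + 0 = -k/2)
S(d) = 1 - 1/(2*(1 + d)) (S(d) = 1 - 1/(2*(d - ½*(-2))) = 1 - 1/(2*(d + 1)) = 1 - 1/(2*(1 + d)))
(S(-2)*0)*√((1 - 5)*1 + 0) = (((½ - 2)/(1 - 2))*0)*√((1 - 5)*1 + 0) = ((-3/2/(-1))*0)*√(-4*1 + 0) = (-1*(-3/2)*0)*√(-4 + 0) = ((3/2)*0)*√(-4) = 0*(2*I) = 0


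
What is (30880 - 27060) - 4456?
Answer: -636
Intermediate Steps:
(30880 - 27060) - 4456 = 3820 - 4456 = -636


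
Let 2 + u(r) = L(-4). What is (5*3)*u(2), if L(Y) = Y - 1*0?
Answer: -90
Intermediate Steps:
L(Y) = Y (L(Y) = Y + 0 = Y)
u(r) = -6 (u(r) = -2 - 4 = -6)
(5*3)*u(2) = (5*3)*(-6) = 15*(-6) = -90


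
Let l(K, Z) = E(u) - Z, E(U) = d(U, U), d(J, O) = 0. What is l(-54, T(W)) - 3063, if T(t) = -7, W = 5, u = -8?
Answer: -3056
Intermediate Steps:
E(U) = 0
l(K, Z) = -Z (l(K, Z) = 0 - Z = -Z)
l(-54, T(W)) - 3063 = -1*(-7) - 3063 = 7 - 3063 = -3056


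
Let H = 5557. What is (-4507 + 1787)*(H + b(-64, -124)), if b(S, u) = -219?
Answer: -14519360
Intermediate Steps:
(-4507 + 1787)*(H + b(-64, -124)) = (-4507 + 1787)*(5557 - 219) = -2720*5338 = -14519360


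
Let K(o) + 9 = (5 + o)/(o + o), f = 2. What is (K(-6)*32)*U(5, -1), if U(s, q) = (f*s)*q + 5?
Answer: 4280/3 ≈ 1426.7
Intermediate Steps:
K(o) = -9 + (5 + o)/(2*o) (K(o) = -9 + (5 + o)/(o + o) = -9 + (5 + o)/((2*o)) = -9 + (5 + o)*(1/(2*o)) = -9 + (5 + o)/(2*o))
U(s, q) = 5 + 2*q*s (U(s, q) = (2*s)*q + 5 = 2*q*s + 5 = 5 + 2*q*s)
(K(-6)*32)*U(5, -1) = (((1/2)*(5 - 17*(-6))/(-6))*32)*(5 + 2*(-1)*5) = (((1/2)*(-1/6)*(5 + 102))*32)*(5 - 10) = (((1/2)*(-1/6)*107)*32)*(-5) = -107/12*32*(-5) = -856/3*(-5) = 4280/3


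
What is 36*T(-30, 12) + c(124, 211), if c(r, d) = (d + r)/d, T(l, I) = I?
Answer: 91487/211 ≈ 433.59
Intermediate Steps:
c(r, d) = (d + r)/d
36*T(-30, 12) + c(124, 211) = 36*12 + (211 + 124)/211 = 432 + (1/211)*335 = 432 + 335/211 = 91487/211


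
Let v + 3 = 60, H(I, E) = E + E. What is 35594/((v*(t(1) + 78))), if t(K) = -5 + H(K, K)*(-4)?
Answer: 2738/285 ≈ 9.6070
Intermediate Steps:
H(I, E) = 2*E
v = 57 (v = -3 + 60 = 57)
t(K) = -5 - 8*K (t(K) = -5 + (2*K)*(-4) = -5 - 8*K)
35594/((v*(t(1) + 78))) = 35594/((57*((-5 - 8*1) + 78))) = 35594/((57*((-5 - 8) + 78))) = 35594/((57*(-13 + 78))) = 35594/((57*65)) = 35594/3705 = 35594*(1/3705) = 2738/285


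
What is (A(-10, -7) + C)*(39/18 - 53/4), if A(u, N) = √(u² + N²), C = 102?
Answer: -2261/2 - 133*√149/12 ≈ -1265.8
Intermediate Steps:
A(u, N) = √(N² + u²)
(A(-10, -7) + C)*(39/18 - 53/4) = (√((-7)² + (-10)²) + 102)*(39/18 - 53/4) = (√(49 + 100) + 102)*(39*(1/18) - 53*¼) = (√149 + 102)*(13/6 - 53/4) = (102 + √149)*(-133/12) = -2261/2 - 133*√149/12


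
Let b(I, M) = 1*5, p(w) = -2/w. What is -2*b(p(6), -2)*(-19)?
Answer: 190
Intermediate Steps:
b(I, M) = 5
-2*b(p(6), -2)*(-19) = -2*5*(-19) = -10*(-19) = 190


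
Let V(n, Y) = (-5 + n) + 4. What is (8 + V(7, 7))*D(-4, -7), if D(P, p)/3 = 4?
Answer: 168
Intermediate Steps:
D(P, p) = 12 (D(P, p) = 3*4 = 12)
V(n, Y) = -1 + n
(8 + V(7, 7))*D(-4, -7) = (8 + (-1 + 7))*12 = (8 + 6)*12 = 14*12 = 168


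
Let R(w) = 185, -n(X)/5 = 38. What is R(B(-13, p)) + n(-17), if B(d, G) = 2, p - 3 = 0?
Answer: -5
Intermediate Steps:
p = 3 (p = 3 + 0 = 3)
n(X) = -190 (n(X) = -5*38 = -190)
R(B(-13, p)) + n(-17) = 185 - 190 = -5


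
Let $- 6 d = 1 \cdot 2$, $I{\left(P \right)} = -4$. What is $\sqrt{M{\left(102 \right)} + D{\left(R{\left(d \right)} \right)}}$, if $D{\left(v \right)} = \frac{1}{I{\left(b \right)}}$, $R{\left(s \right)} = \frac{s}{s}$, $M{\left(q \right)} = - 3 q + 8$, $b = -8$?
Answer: $\frac{i \sqrt{1193}}{2} \approx 17.27 i$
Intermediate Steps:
$M{\left(q \right)} = 8 - 3 q$
$d = - \frac{1}{3}$ ($d = - \frac{1 \cdot 2}{6} = \left(- \frac{1}{6}\right) 2 = - \frac{1}{3} \approx -0.33333$)
$R{\left(s \right)} = 1$
$D{\left(v \right)} = - \frac{1}{4}$ ($D{\left(v \right)} = \frac{1}{-4} = - \frac{1}{4}$)
$\sqrt{M{\left(102 \right)} + D{\left(R{\left(d \right)} \right)}} = \sqrt{\left(8 - 306\right) - \frac{1}{4}} = \sqrt{-298 - \frac{1}{4}} = \sqrt{- \frac{1193}{4}} = \frac{i \sqrt{1193}}{2}$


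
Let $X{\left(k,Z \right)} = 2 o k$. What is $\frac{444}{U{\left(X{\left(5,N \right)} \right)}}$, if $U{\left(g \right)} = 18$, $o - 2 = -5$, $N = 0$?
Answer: $\frac{74}{3} \approx 24.667$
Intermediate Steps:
$o = -3$ ($o = 2 - 5 = -3$)
$X{\left(k,Z \right)} = - 6 k$ ($X{\left(k,Z \right)} = 2 \left(-3\right) k = - 6 k$)
$\frac{444}{U{\left(X{\left(5,N \right)} \right)}} = \frac{444}{18} = 444 \cdot \frac{1}{18} = \frac{74}{3}$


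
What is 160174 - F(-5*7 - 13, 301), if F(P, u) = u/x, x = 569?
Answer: 91138705/569 ≈ 1.6017e+5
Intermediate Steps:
F(P, u) = u/569
160174 - F(-5*7 - 13, 301) = 160174 - 301/569 = 91138705/569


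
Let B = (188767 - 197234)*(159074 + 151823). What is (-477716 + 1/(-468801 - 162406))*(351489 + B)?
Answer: 793651225836947886330/631207 ≈ 1.2574e+15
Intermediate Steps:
B = -2632364899 (B = -8467*310897 = -2632364899)
(-477716 + 1/(-468801 - 162406))*(351489 + B) = (-477716 + 1/(-468801 - 162406))*(351489 - 2632364899) = (-477716 + 1/(-631207))*(-2632013410) = (-477716 - 1/631207)*(-2632013410) = -301537683213/631207*(-2632013410) = 793651225836947886330/631207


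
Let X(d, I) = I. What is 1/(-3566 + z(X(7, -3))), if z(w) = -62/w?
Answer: -3/10636 ≈ -0.00028206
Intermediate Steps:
1/(-3566 + z(X(7, -3))) = 1/(-3566 - 62/(-3)) = 1/(-3566 - 62*(-⅓)) = 1/(-3566 + 62/3) = 1/(-10636/3) = -3/10636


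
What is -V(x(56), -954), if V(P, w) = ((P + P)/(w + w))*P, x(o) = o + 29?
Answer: 7225/954 ≈ 7.5734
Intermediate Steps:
x(o) = 29 + o
V(P, w) = P**2/w (V(P, w) = ((2*P)/((2*w)))*P = ((2*P)*(1/(2*w)))*P = (P/w)*P = P**2/w)
-V(x(56), -954) = -(29 + 56)**2/(-954) = -85**2*(-1)/954 = -7225*(-1)/954 = -1*(-7225/954) = 7225/954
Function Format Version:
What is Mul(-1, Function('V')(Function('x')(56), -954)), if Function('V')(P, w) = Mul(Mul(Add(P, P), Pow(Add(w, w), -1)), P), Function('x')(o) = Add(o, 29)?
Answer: Rational(7225, 954) ≈ 7.5734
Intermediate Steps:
Function('x')(o) = Add(29, o)
Function('V')(P, w) = Mul(Pow(P, 2), Pow(w, -1)) (Function('V')(P, w) = Mul(Mul(Mul(2, P), Pow(Mul(2, w), -1)), P) = Mul(Mul(Mul(2, P), Mul(Rational(1, 2), Pow(w, -1))), P) = Mul(Mul(P, Pow(w, -1)), P) = Mul(Pow(P, 2), Pow(w, -1)))
Mul(-1, Function('V')(Function('x')(56), -954)) = Mul(-1, Mul(Pow(Add(29, 56), 2), Pow(-954, -1))) = Mul(-1, Mul(Pow(85, 2), Rational(-1, 954))) = Mul(-1, Mul(7225, Rational(-1, 954))) = Mul(-1, Rational(-7225, 954)) = Rational(7225, 954)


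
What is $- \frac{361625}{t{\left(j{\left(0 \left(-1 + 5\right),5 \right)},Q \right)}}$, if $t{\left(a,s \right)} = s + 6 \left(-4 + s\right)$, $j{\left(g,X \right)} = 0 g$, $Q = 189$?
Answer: $- \frac{361625}{1299} \approx -278.39$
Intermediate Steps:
$j{\left(g,X \right)} = 0$
$t{\left(a,s \right)} = -24 + 7 s$ ($t{\left(a,s \right)} = s + \left(-24 + 6 s\right) = -24 + 7 s$)
$- \frac{361625}{t{\left(j{\left(0 \left(-1 + 5\right),5 \right)},Q \right)}} = - \frac{361625}{-24 + 7 \cdot 189} = - \frac{361625}{-24 + 1323} = - \frac{361625}{1299}$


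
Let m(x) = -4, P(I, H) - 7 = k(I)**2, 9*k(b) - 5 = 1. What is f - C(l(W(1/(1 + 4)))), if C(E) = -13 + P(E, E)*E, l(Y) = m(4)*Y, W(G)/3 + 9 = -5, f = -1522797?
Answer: -4572104/3 ≈ -1.5240e+6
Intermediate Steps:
W(G) = -42 (W(G) = -27 + 3*(-5) = -27 - 15 = -42)
k(b) = 2/3 (k(b) = 5/9 + (1/9)*1 = 5/9 + 1/9 = 2/3)
P(I, H) = 67/9 (P(I, H) = 7 + (2/3)**2 = 7 + 4/9 = 67/9)
l(Y) = -4*Y
C(E) = -13 + 67*E/9
f - C(l(W(1/(1 + 4)))) = -1522797 - (-13 + 67*(-4*(-42))/9) = -1522797 - (-13 + (67/9)*168) = -1522797 - (-13 + 3752/3) = -1522797 - 1*3713/3 = -1522797 - 3713/3 = -4572104/3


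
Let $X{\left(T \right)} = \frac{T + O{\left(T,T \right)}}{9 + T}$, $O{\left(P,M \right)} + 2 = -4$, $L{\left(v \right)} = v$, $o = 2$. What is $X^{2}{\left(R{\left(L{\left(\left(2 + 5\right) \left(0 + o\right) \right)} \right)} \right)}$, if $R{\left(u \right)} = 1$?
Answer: $\frac{1}{4} \approx 0.25$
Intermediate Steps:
$O{\left(P,M \right)} = -6$ ($O{\left(P,M \right)} = -2 - 4 = -6$)
$X{\left(T \right)} = \frac{-6 + T}{9 + T}$ ($X{\left(T \right)} = \frac{T - 6}{9 + T} = \frac{-6 + T}{9 + T}$)
$X^{2}{\left(R{\left(L{\left(\left(2 + 5\right) \left(0 + o\right) \right)} \right)} \right)} = \left(\frac{-6 + 1}{9 + 1}\right)^{2} = \left(\frac{1}{10} \left(-5\right)\right)^{2} = \left(- \frac{1}{2}\right)^{2} = \frac{1}{4}$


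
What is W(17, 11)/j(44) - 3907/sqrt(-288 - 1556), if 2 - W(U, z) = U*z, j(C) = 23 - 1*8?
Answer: -37/3 + 3907*I*sqrt(461)/922 ≈ -12.333 + 90.984*I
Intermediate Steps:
j(C) = 15 (j(C) = 23 - 8 = 15)
W(U, z) = 2 - U*z
W(17, 11)/j(44) - 3907/sqrt(-288 - 1556) = (2 - 1*17*11)/15 - 3907/sqrt(-288 - 1556) = (2 - 187)*(1/15) - 3907*(-I*sqrt(461)/922) = -185*1/15 - 3907*(-I*sqrt(461)/922) = -37/3 - (-3907)*I*sqrt(461)/922 = -37/3 + 3907*I*sqrt(461)/922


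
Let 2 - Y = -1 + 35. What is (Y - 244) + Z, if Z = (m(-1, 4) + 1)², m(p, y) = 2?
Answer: -267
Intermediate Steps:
Z = 9 (Z = (2 + 1)² = 3² = 9)
Y = -32 (Y = 2 - (-1 + 35) = 2 - 1*34 = 2 - 34 = -32)
(Y - 244) + Z = (-32 - 244) + 9 = -276 + 9 = -267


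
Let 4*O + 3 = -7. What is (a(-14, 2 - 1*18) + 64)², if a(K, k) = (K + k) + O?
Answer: 3969/4 ≈ 992.25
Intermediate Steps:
O = -5/2 (O = -¾ + (¼)*(-7) = -¾ - 7/4 = -5/2 ≈ -2.5000)
a(K, k) = -5/2 + K + k (a(K, k) = (K + k) - 5/2 = -5/2 + K + k)
(a(-14, 2 - 1*18) + 64)² = ((-5/2 - 14 + (2 - 1*18)) + 64)² = ((-5/2 - 14 + (2 - 18)) + 64)² = ((-5/2 - 14 - 16) + 64)² = (-65/2 + 64)² = (63/2)² = 3969/4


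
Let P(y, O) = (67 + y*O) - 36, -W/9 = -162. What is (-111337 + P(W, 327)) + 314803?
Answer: 680263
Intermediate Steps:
W = 1458 (W = -9*(-162) = 1458)
P(y, O) = 31 + O*y (P(y, O) = (67 + O*y) - 36 = 31 + O*y)
(-111337 + P(W, 327)) + 314803 = (-111337 + (31 + 327*1458)) + 314803 = (-111337 + (31 + 476766)) + 314803 = (-111337 + 476797) + 314803 = 365460 + 314803 = 680263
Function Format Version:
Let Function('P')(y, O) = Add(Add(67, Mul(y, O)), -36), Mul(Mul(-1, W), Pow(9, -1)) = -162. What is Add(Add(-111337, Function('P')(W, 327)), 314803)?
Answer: 680263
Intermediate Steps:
W = 1458 (W = Mul(-9, -162) = 1458)
Function('P')(y, O) = Add(31, Mul(O, y)) (Function('P')(y, O) = Add(Add(67, Mul(O, y)), -36) = Add(31, Mul(O, y)))
Add(Add(-111337, Function('P')(W, 327)), 314803) = Add(Add(-111337, Add(31, Mul(327, 1458))), 314803) = Add(Add(-111337, Add(31, 476766)), 314803) = Add(Add(-111337, 476797), 314803) = Add(365460, 314803) = 680263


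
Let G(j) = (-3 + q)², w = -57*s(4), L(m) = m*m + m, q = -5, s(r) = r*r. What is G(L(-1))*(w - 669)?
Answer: -101184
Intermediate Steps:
s(r) = r²
L(m) = m + m² (L(m) = m² + m = m + m²)
w = -912 (w = -57*4² = -57*16 = -912)
G(j) = 64 (G(j) = (-3 - 5)² = (-8)² = 64)
G(L(-1))*(w - 669) = 64*(-912 - 669) = 64*(-1581) = -101184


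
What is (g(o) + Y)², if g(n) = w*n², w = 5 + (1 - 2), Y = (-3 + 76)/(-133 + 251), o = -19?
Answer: 29058316225/13924 ≈ 2.0869e+6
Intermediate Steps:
Y = 73/118 ≈ 0.61864
w = 4 (w = 5 - 1 = 4)
g(n) = 4*n²
(g(o) + Y)² = (4*(-19)² + 73/118)² = (4*361 + 73/118)² = (1444 + 73/118)² = (170465/118)² = 29058316225/13924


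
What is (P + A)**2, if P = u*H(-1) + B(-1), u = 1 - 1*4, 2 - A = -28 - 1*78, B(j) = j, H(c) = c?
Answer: 12100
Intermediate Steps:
A = 108 (A = 2 - (-28 - 1*78) = 2 - (-28 - 78) = 2 - 1*(-106) = 2 + 106 = 108)
u = -3 (u = 1 - 4 = -3)
P = 2 (P = -3*(-1) - 1 = 3 - 1 = 2)
(P + A)**2 = (2 + 108)**2 = 110**2 = 12100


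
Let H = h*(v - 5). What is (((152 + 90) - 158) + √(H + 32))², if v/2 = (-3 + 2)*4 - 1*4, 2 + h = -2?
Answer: 7172 + 336*√29 ≈ 8981.4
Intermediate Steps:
h = -4 (h = -2 - 2 = -4)
v = -16 (v = 2*((-3 + 2)*4 - 1*4) = 2*(-1*4 - 4) = 2*(-4 - 4) = 2*(-8) = -16)
H = 84 (H = -4*(-16 - 5) = -4*(-21) = 84)
(((152 + 90) - 158) + √(H + 32))² = (((152 + 90) - 158) + √(84 + 32))² = ((242 - 158) + √116)² = (84 + 2*√29)²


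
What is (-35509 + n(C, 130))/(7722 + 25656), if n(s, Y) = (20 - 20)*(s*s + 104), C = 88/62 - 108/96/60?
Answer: -35509/33378 ≈ -1.0638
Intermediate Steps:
C = 6947/4960 (C = 88*(1/62) - 108*1/96*(1/60) = 44/31 - 9/8*1/60 = 44/31 - 3/160 = 6947/4960 ≈ 1.4006)
n(s, Y) = 0 (n(s, Y) = 0*(s² + 104) = 0*(104 + s²) = 0)
(-35509 + n(C, 130))/(7722 + 25656) = (-35509 + 0)/(7722 + 25656) = -35509/33378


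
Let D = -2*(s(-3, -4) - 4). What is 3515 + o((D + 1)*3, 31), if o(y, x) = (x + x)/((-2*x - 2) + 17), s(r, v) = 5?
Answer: 165143/47 ≈ 3513.7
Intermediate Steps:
D = -2 (D = -2*(5 - 4) = -2*1 = -2)
o(y, x) = 2*x/(15 - 2*x) (o(y, x) = (2*x)/((-2 - 2*x) + 17) = (2*x)/(15 - 2*x) = 2*x/(15 - 2*x))
3515 + o((D + 1)*3, 31) = 3515 - 2*31/(-15 + 2*31) = 3515 - 2*31/(-15 + 62) = 3515 - 2*31/47 = 3515 - 2*31*1/47 = 3515 - 62/47 = 165143/47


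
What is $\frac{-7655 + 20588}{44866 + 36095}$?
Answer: $\frac{4311}{26987} \approx 0.15974$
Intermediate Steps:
$\frac{-7655 + 20588}{44866 + 36095} = \frac{12933}{80961} = 12933 \cdot \frac{1}{80961} = \frac{4311}{26987}$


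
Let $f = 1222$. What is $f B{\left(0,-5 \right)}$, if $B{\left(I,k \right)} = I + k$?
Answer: $-6110$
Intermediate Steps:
$f B{\left(0,-5 \right)} = 1222 \left(0 - 5\right) = 1222 \left(-5\right) = -6110$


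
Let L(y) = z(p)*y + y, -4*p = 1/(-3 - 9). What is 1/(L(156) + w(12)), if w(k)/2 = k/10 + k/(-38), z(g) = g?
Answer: 380/61187 ≈ 0.0062105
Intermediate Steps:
p = 1/48 (p = -1/(4*(-3 - 9)) = -1/4/(-12) = -1/4*(-1/12) = 1/48 ≈ 0.020833)
L(y) = 49*y/48 (L(y) = y/48 + y = 49*y/48)
w(k) = 14*k/95 (w(k) = 2*(k/10 + k/(-38)) = 2*(k*(1/10) + k*(-1/38)) = 2*(k/10 - k/38) = 2*(7*k/95) = 14*k/95)
1/(L(156) + w(12)) = 1/((49/48)*156 + (14/95)*12) = 1/(637/4 + 168/95) = 1/(61187/380) = 380/61187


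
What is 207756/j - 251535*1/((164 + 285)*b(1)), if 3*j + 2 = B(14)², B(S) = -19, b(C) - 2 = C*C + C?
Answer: 1029088263/644764 ≈ 1596.1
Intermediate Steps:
b(C) = 2 + C + C² (b(C) = 2 + (C*C + C) = 2 + (C² + C) = 2 + (C + C²) = 2 + C + C²)
j = 359/3 (j = -⅔ + (⅓)*(-19)² = -⅔ + (⅓)*361 = -⅔ + 361/3 = 359/3 ≈ 119.67)
207756/j - 251535*1/((164 + 285)*b(1)) = 207756/(359/3) - 251535*1/((164 + 285)*(2 + 1 + 1²)) = 207756*(3/359) - 251535*1/(449*(2 + 1 + 1)) = 623268/359 - 251535/(449*4) = 623268/359 - 251535/1796 = 1029088263/644764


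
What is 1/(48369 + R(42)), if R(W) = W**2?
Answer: 1/50133 ≈ 1.9947e-5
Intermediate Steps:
1/(48369 + R(42)) = 1/(48369 + 42**2) = 1/(48369 + 1764) = 1/50133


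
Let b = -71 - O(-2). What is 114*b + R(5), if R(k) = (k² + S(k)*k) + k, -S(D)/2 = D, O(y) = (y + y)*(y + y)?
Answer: -9938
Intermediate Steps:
O(y) = 4*y² (O(y) = (2*y)*(2*y) = 4*y²)
S(D) = -2*D
R(k) = k - k² (R(k) = (k² + (-2*k)*k) + k = (k² - 2*k²) + k = -k² + k = k - k²)
b = -87 (b = -71 - 4*(-2)² = -71 - 4*4 = -71 - 16 = -87)
114*b + R(5) = 114*(-87) + 5*(1 - 1*5) = -9918 + 5*(1 - 5) = -9918 + 5*(-4) = -9918 - 20 = -9938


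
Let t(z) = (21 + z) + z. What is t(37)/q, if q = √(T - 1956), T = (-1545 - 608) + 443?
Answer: -95*I*√3666/3666 ≈ -1.569*I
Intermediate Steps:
T = -1710 (T = -2153 + 443 = -1710)
t(z) = 21 + 2*z
q = I*√3666 (q = √(-1710 - 1956) = √(-3666) = I*√3666 ≈ 60.547*I)
t(37)/q = (21 + 2*37)/((I*√3666)) = (21 + 74)*(-I*√3666/3666) = 95*(-I*√3666/3666) = -95*I*√3666/3666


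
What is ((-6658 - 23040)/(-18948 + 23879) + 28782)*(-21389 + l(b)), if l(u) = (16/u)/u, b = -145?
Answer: -63810412782921896/103674275 ≈ -6.1549e+8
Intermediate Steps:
l(u) = 16/u**2
((-6658 - 23040)/(-18948 + 23879) + 28782)*(-21389 + l(b)) = ((-6658 - 23040)/(-18948 + 23879) + 28782)*(-21389 + 16/(-145)**2) = (-29698/4931 + 28782)*(-21389 + 16*(1/21025)) = (-29698*1/4931 + 28782)*(-21389 + 16/21025) = (-29698/4931 + 28782)*(-449703709/21025) = (141894344/4931)*(-449703709/21025) = -63810412782921896/103674275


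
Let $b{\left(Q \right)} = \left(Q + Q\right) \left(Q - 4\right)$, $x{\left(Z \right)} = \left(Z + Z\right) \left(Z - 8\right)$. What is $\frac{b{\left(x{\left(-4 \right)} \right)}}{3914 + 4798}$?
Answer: $\frac{736}{363} \approx 2.0275$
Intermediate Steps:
$x{\left(Z \right)} = 2 Z \left(-8 + Z\right)$
$b{\left(Q \right)} = 2 Q \left(-4 + Q\right)$
$\frac{b{\left(x{\left(-4 \right)} \right)}}{3914 + 4798} = \frac{2 \cdot 2 \left(-4\right) \left(-8 - 4\right) \left(-4 + 2 \left(-4\right) \left(-8 - 4\right)\right)}{3914 + 4798} = \frac{2 \cdot 2 \left(-4\right) \left(-12\right) \left(-4 + 2 \left(-4\right) \left(-12\right)\right)}{8712} = 2 \cdot 96 \left(-4 + 96\right) \frac{1}{8712} = 2 \cdot 96 \cdot 92 \cdot \frac{1}{8712} = 17664 \cdot \frac{1}{8712} = \frac{736}{363}$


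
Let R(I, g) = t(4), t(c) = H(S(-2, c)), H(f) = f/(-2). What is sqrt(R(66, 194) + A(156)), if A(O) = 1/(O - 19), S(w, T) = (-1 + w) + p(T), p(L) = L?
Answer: 3*I*sqrt(4110)/274 ≈ 0.70193*I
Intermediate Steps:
S(w, T) = -1 + T + w (S(w, T) = (-1 + w) + T = -1 + T + w)
H(f) = -f/2 (H(f) = f*(-1/2) = -f/2)
A(O) = 1/(-19 + O)
t(c) = 3/2 - c/2 (t(c) = -(-1 + c - 2)/2 = -(-3 + c)/2 = 3/2 - c/2)
R(I, g) = -1/2 (R(I, g) = 3/2 - 1/2*4 = 3/2 - 2 = -1/2)
sqrt(R(66, 194) + A(156)) = sqrt(-1/2 + 1/(-19 + 156)) = sqrt(-1/2 + 1/137) = sqrt(-135/274) = 3*I*sqrt(4110)/274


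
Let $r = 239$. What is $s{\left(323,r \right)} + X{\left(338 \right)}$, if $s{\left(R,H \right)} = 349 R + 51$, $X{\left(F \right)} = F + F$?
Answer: $113454$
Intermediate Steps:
$X{\left(F \right)} = 2 F$
$s{\left(R,H \right)} = 51 + 349 R$
$s{\left(323,r \right)} + X{\left(338 \right)} = \left(51 + 349 \cdot 323\right) + 2 \cdot 338 = \left(51 + 112727\right) + 676 = 112778 + 676 = 113454$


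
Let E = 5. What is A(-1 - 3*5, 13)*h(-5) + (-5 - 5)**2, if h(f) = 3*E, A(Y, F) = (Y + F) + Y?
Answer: -185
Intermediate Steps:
A(Y, F) = F + 2*Y (A(Y, F) = (F + Y) + Y = F + 2*Y)
h(f) = 15 (h(f) = 3*5 = 15)
A(-1 - 3*5, 13)*h(-5) + (-5 - 5)**2 = (13 + 2*(-1 - 3*5))*15 + (-5 - 5)**2 = (13 + 2*(-1 - 15))*15 + (-10)**2 = (13 + 2*(-16))*15 + 100 = (13 - 32)*15 + 100 = -19*15 + 100 = -285 + 100 = -185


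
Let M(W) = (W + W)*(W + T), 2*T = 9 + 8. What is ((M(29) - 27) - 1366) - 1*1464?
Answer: -682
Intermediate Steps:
T = 17/2 (T = (9 + 8)/2 = (½)*17 = 17/2 ≈ 8.5000)
M(W) = 2*W*(17/2 + W) (M(W) = (W + W)*(W + 17/2) = (2*W)*(17/2 + W) = 2*W*(17/2 + W))
((M(29) - 27) - 1366) - 1*1464 = ((29*(17 + 2*29) - 27) - 1366) - 1*1464 = ((29*(17 + 58) - 27) - 1366) - 1464 = ((29*75 - 27) - 1366) - 1464 = ((2175 - 27) - 1366) - 1464 = (2148 - 1366) - 1464 = 782 - 1464 = -682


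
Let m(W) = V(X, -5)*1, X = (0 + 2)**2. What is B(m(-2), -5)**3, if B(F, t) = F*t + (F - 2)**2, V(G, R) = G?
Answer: -4096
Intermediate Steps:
X = 4 (X = 2**2 = 4)
m(W) = 4 (m(W) = 4*1 = 4)
B(F, t) = (-2 + F)**2 + F*t (B(F, t) = F*t + (-2 + F)**2 = (-2 + F)**2 + F*t)
B(m(-2), -5)**3 = ((-2 + 4)**2 + 4*(-5))**3 = (2**2 - 20)**3 = (4 - 20)**3 = (-16)**3 = -4096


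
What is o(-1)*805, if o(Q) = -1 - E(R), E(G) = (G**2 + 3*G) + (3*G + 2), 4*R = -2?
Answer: -805/4 ≈ -201.25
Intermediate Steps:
R = -1/2 (R = (1/4)*(-2) = -1/2 ≈ -0.50000)
E(G) = 2 + G**2 + 6*G (E(G) = (G**2 + 3*G) + (2 + 3*G) = 2 + G**2 + 6*G)
o(Q) = -1/4 (o(Q) = -1 - (2 + (-1/2)**2 + 6*(-1/2)) = -1 - (2 + 1/4 - 3) = -1 - 1*(-3/4) = -1 + 3/4 = -1/4)
o(-1)*805 = -1/4*805 = -805/4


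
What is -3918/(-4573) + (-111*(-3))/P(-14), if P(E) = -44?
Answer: -1350417/201212 ≈ -6.7114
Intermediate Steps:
-3918/(-4573) + (-111*(-3))/P(-14) = -3918/(-4573) - 111*(-3)/(-44) = -3918*(-1/4573) + 333*(-1/44) = 3918/4573 - 333/44 = -1350417/201212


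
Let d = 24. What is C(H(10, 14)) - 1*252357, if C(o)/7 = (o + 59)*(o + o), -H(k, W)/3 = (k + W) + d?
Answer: -80997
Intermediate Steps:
H(k, W) = -72 - 3*W - 3*k (H(k, W) = -3*((k + W) + 24) = -3*((W + k) + 24) = -3*(24 + W + k) = -72 - 3*W - 3*k)
C(o) = 14*o*(59 + o) (C(o) = 7*((o + 59)*(o + o)) = 7*((59 + o)*(2*o)) = 7*(2*o*(59 + o)) = 14*o*(59 + o))
C(H(10, 14)) - 1*252357 = 14*(-72 - 3*14 - 3*10)*(59 + (-72 - 3*14 - 3*10)) - 1*252357 = 14*(-72 - 42 - 30)*(59 + (-72 - 42 - 30)) - 252357 = 14*(-144)*(59 - 144) - 252357 = 14*(-144)*(-85) - 252357 = 171360 - 252357 = -80997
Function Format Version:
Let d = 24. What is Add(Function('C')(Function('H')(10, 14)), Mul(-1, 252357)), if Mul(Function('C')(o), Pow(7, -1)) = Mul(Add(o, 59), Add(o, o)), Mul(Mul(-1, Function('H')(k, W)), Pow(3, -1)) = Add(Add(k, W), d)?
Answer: -80997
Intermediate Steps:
Function('H')(k, W) = Add(-72, Mul(-3, W), Mul(-3, k)) (Function('H')(k, W) = Mul(-3, Add(Add(k, W), 24)) = Mul(-3, Add(Add(W, k), 24)) = Mul(-3, Add(24, W, k)) = Add(-72, Mul(-3, W), Mul(-3, k)))
Function('C')(o) = Mul(14, o, Add(59, o)) (Function('C')(o) = Mul(7, Mul(Add(o, 59), Add(o, o))) = Mul(7, Mul(Add(59, o), Mul(2, o))) = Mul(7, Mul(2, o, Add(59, o))) = Mul(14, o, Add(59, o)))
Add(Function('C')(Function('H')(10, 14)), Mul(-1, 252357)) = Add(Mul(14, Add(-72, Mul(-3, 14), Mul(-3, 10)), Add(59, Add(-72, Mul(-3, 14), Mul(-3, 10)))), Mul(-1, 252357)) = Add(Mul(14, Add(-72, -42, -30), Add(59, Add(-72, -42, -30))), -252357) = Add(Mul(14, -144, Add(59, -144)), -252357) = Add(Mul(14, -144, -85), -252357) = Add(171360, -252357) = -80997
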